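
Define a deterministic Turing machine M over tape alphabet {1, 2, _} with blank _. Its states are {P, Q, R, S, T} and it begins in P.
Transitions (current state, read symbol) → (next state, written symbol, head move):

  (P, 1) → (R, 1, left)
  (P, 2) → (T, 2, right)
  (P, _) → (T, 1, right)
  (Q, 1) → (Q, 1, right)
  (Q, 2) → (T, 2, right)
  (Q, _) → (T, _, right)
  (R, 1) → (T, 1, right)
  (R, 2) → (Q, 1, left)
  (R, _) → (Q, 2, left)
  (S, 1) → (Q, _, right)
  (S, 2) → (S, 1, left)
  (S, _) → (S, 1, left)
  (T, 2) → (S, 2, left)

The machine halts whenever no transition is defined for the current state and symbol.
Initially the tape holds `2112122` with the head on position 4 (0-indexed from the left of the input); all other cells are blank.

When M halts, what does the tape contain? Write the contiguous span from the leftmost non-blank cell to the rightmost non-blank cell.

state=P head=4 tape=2112[1]22_   (P,1)→(R,1,left)
state=R head=3 tape=211[2]122_   (R,2)→(Q,1,left)
state=Q head=2 tape=21[1]1122_   (Q,1)→(Q,1,right)
state=Q head=3 tape=211[1]122_   (Q,1)→(Q,1,right)
state=Q head=4 tape=2111[1]22_   (Q,1)→(Q,1,right)
state=Q head=5 tape=21111[2]2_   (Q,2)→(T,2,right)
state=T head=6 tape=211112[2]_   (T,2)→(S,2,left)
state=S head=5 tape=21111[2]2_   (S,2)→(S,1,left)
state=S head=4 tape=2111[1]12_   (S,1)→(Q,_,right)
state=Q head=5 tape=2111_[1]2_   (Q,1)→(Q,1,right)
state=Q head=6 tape=2111_1[2]_   (Q,2)→(T,2,right)
state=T head=7 tape=2111_12[_]
The non-blank tape span at halt is 2111_12.

2111_12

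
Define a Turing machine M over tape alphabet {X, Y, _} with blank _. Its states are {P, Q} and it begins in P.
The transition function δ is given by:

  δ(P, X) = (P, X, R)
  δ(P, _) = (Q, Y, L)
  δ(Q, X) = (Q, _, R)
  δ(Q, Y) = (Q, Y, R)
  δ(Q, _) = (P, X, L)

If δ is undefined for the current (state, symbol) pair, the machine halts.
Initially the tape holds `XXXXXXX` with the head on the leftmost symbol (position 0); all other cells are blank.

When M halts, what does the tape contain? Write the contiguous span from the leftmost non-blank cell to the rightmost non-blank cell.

XXXXXX_YX

P | [X]XXXXXX__   read X → write X, move R, go to P
P | X[X]XXXXX__   read X → write X, move R, go to P
P | XX[X]XXXX__   read X → write X, move R, go to P
P | XXX[X]XXX__   read X → write X, move R, go to P
P | XXXX[X]XX__   read X → write X, move R, go to P
P | XXXXX[X]X__   read X → write X, move R, go to P
P | XXXXXX[X]__   read X → write X, move R, go to P
P | XXXXXXX[_]_   read _ → write Y, move L, go to Q
Q | XXXXXX[X]Y_   read X → write _, move R, go to Q
Q | XXXXXX_[Y]_   read Y → write Y, move R, go to Q
Q | XXXXXX_Y[_]   read _ → write X, move L, go to P
P | XXXXXX_[Y]X
The non-blank tape span at halt is XXXXXX_YX.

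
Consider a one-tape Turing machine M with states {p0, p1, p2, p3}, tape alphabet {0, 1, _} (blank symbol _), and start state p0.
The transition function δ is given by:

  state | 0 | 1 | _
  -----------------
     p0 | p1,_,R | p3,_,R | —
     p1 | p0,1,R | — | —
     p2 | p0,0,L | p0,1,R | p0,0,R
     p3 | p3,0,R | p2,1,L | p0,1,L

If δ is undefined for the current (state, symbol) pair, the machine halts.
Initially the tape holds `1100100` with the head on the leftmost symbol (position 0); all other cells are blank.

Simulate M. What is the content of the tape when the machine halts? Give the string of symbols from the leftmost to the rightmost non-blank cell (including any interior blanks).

state=p0 head=0 tape=[1]100100_   (p0,1)→(p3,_,R)
state=p3 head=1 tape=_[1]00100_   (p3,1)→(p2,1,L)
state=p2 head=0 tape=[_]100100_   (p2,_)→(p0,0,R)
state=p0 head=1 tape=0[1]00100_   (p0,1)→(p3,_,R)
state=p3 head=2 tape=0_[0]0100_   (p3,0)→(p3,0,R)
state=p3 head=3 tape=0_0[0]100_   (p3,0)→(p3,0,R)
state=p3 head=4 tape=0_00[1]00_   (p3,1)→(p2,1,L)
state=p2 head=3 tape=0_0[0]100_   (p2,0)→(p0,0,L)
state=p0 head=2 tape=0_[0]0100_   (p0,0)→(p1,_,R)
state=p1 head=3 tape=0__[0]100_   (p1,0)→(p0,1,R)
state=p0 head=4 tape=0__1[1]00_   (p0,1)→(p3,_,R)
state=p3 head=5 tape=0__1_[0]0_   (p3,0)→(p3,0,R)
state=p3 head=6 tape=0__1_0[0]_   (p3,0)→(p3,0,R)
state=p3 head=7 tape=0__1_00[_]   (p3,_)→(p0,1,L)
state=p0 head=6 tape=0__1_0[0]1   (p0,0)→(p1,_,R)
state=p1 head=7 tape=0__1_0_[1]
The non-blank tape span at halt is 0__1_0_1.

0__1_0_1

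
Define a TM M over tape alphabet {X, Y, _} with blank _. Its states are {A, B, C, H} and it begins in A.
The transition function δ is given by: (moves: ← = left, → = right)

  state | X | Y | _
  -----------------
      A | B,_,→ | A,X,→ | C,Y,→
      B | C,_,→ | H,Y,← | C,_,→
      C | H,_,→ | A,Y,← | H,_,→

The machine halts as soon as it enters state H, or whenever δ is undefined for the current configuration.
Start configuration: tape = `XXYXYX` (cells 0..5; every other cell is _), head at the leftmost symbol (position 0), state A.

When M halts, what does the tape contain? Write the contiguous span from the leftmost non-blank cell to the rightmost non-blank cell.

XX_YX

state=A head=0 tape=[X]XYXYX   (A,X)→(B,_,→)
state=B head=1 tape=_[X]YXYX   (B,X)→(C,_,→)
state=C head=2 tape=__[Y]XYX   (C,Y)→(A,Y,←)
state=A head=1 tape=_[_]YXYX   (A,_)→(C,Y,→)
state=C head=2 tape=_Y[Y]XYX   (C,Y)→(A,Y,←)
state=A head=1 tape=_[Y]YXYX   (A,Y)→(A,X,→)
state=A head=2 tape=_X[Y]XYX   (A,Y)→(A,X,→)
state=A head=3 tape=_XX[X]YX   (A,X)→(B,_,→)
state=B head=4 tape=_XX_[Y]X   (B,Y)→(H,Y,←)
state=H head=3 tape=_XX[_]YX
The non-blank tape span at halt is XX_YX.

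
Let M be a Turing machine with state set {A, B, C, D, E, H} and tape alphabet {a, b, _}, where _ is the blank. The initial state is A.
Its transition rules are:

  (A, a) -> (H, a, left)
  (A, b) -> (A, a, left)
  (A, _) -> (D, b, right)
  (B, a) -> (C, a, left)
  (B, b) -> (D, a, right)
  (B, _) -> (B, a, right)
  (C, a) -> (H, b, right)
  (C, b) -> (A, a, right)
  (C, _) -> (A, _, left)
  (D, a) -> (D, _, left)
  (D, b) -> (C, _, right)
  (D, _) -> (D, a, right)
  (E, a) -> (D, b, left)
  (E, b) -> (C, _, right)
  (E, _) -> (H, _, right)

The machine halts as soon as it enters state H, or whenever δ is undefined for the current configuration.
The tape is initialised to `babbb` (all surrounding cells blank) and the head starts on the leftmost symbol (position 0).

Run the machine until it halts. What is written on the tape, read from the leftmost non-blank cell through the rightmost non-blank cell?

baa_aa

state=A head=0 tape=_[b]abbb   (A,b)→(A,a,left)
state=A head=-1 tape=[_]aabbb   (A,_)→(D,b,right)
state=D head=0 tape=b[a]abbb   (D,a)→(D,_,left)
state=D head=-1 tape=[b]_abbb   (D,b)→(C,_,right)
state=C head=0 tape=_[_]abbb   (C,_)→(A,_,left)
state=A head=-1 tape=[_]_abbb   (A,_)→(D,b,right)
state=D head=0 tape=b[_]abbb   (D,_)→(D,a,right)
state=D head=1 tape=ba[a]bbb   (D,a)→(D,_,left)
state=D head=0 tape=b[a]_bbb   (D,a)→(D,_,left)
state=D head=-1 tape=[b]__bbb   (D,b)→(C,_,right)
state=C head=0 tape=_[_]_bbb   (C,_)→(A,_,left)
state=A head=-1 tape=[_]__bbb   (A,_)→(D,b,right)
state=D head=0 tape=b[_]_bbb   (D,_)→(D,a,right)
state=D head=1 tape=ba[_]bbb   (D,_)→(D,a,right)
state=D head=2 tape=baa[b]bb   (D,b)→(C,_,right)
state=C head=3 tape=baa_[b]b   (C,b)→(A,a,right)
state=A head=4 tape=baa_a[b]   (A,b)→(A,a,left)
state=A head=3 tape=baa_[a]a   (A,a)→(H,a,left)
state=H head=2 tape=baa[_]aa
The non-blank tape span at halt is baa_aa.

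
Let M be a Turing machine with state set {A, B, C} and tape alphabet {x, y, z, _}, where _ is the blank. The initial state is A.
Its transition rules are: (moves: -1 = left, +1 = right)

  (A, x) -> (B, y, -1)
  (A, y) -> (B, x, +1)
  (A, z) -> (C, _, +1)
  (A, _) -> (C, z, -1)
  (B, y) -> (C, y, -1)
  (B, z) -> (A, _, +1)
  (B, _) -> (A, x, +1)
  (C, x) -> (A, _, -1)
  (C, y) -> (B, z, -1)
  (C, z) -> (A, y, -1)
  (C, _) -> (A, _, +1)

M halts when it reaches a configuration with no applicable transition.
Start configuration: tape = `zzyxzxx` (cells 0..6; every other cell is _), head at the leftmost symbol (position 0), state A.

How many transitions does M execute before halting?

33

state=A head=0 tape=_[z]zyxzxx__   (A,z)→(C,_,+1)
state=C head=1 tape=__[z]yxzxx__   (C,z)→(A,y,-1)
state=A head=0 tape=_[_]yyxzxx__   (A,_)→(C,z,-1)
state=C head=-1 tape=[_]zyyxzxx__   (C,_)→(A,_,+1)
state=A head=0 tape=_[z]yyxzxx__   (A,z)→(C,_,+1)
state=C head=1 tape=__[y]yxzxx__   (C,y)→(B,z,-1)
state=B head=0 tape=_[_]zyxzxx__   (B,_)→(A,x,+1)
state=A head=1 tape=_x[z]yxzxx__   (A,z)→(C,_,+1)
state=C head=2 tape=_x_[y]xzxx__   (C,y)→(B,z,-1)
state=B head=1 tape=_x[_]zxzxx__   (B,_)→(A,x,+1)
state=A head=2 tape=_xx[z]xzxx__   (A,z)→(C,_,+1)
state=C head=3 tape=_xx_[x]zxx__   (C,x)→(A,_,-1)
state=A head=2 tape=_xx[_]_zxx__   (A,_)→(C,z,-1)
state=C head=1 tape=_x[x]z_zxx__   (C,x)→(A,_,-1)
state=A head=0 tape=_[x]_z_zxx__   (A,x)→(B,y,-1)
state=B head=-1 tape=[_]y_z_zxx__   (B,_)→(A,x,+1)
state=A head=0 tape=x[y]_z_zxx__   (A,y)→(B,x,+1)
state=B head=1 tape=xx[_]z_zxx__   (B,_)→(A,x,+1)
state=A head=2 tape=xxx[z]_zxx__   (A,z)→(C,_,+1)
state=C head=3 tape=xxx_[_]zxx__   (C,_)→(A,_,+1)
state=A head=4 tape=xxx__[z]xx__   (A,z)→(C,_,+1)
state=C head=5 tape=xxx___[x]x__   (C,x)→(A,_,-1)
state=A head=4 tape=xxx__[_]_x__   (A,_)→(C,z,-1)
state=C head=3 tape=xxx_[_]z_x__   (C,_)→(A,_,+1)
state=A head=4 tape=xxx__[z]_x__   (A,z)→(C,_,+1)
state=C head=5 tape=xxx___[_]x__   (C,_)→(A,_,+1)
state=A head=6 tape=xxx____[x]__   (A,x)→(B,y,-1)
state=B head=5 tape=xxx___[_]y__   (B,_)→(A,x,+1)
state=A head=6 tape=xxx___x[y]__   (A,y)→(B,x,+1)
state=B head=7 tape=xxx___xx[_]_   (B,_)→(A,x,+1)
state=A head=8 tape=xxx___xxx[_]   (A,_)→(C,z,-1)
state=C head=7 tape=xxx___xx[x]z   (C,x)→(A,_,-1)
state=A head=6 tape=xxx___x[x]_z   (A,x)→(B,y,-1)
state=B head=5 tape=xxx___[x]y_z
M halts after 33 transitions.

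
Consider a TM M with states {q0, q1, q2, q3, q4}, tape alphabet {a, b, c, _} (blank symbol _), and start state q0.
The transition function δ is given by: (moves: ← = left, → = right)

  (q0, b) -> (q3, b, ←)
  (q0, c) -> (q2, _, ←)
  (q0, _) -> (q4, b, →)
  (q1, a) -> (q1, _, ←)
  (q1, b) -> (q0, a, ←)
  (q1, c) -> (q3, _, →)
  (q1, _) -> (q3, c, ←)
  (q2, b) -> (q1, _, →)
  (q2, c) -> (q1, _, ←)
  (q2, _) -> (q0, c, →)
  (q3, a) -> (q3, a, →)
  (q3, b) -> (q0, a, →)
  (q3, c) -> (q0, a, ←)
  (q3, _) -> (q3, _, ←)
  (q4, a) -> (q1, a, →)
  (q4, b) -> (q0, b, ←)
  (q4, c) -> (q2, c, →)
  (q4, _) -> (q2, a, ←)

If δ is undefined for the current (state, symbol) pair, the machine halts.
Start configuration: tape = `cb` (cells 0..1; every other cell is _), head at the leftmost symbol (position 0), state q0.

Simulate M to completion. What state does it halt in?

state=q0 head=0 tape=__[c]b   (q0,c)→(q2,_,←)
state=q2 head=-1 tape=_[_]_b   (q2,_)→(q0,c,→)
state=q0 head=0 tape=_c[_]b   (q0,_)→(q4,b,→)
state=q4 head=1 tape=_cb[b]   (q4,b)→(q0,b,←)
state=q0 head=0 tape=_c[b]b   (q0,b)→(q3,b,←)
state=q3 head=-1 tape=_[c]bb   (q3,c)→(q0,a,←)
state=q0 head=-2 tape=[_]abb   (q0,_)→(q4,b,→)
state=q4 head=-1 tape=b[a]bb   (q4,a)→(q1,a,→)
state=q1 head=0 tape=ba[b]b   (q1,b)→(q0,a,←)
state=q0 head=-1 tape=b[a]ab
No transition is defined for (q0, a); M halts in state q0.

q0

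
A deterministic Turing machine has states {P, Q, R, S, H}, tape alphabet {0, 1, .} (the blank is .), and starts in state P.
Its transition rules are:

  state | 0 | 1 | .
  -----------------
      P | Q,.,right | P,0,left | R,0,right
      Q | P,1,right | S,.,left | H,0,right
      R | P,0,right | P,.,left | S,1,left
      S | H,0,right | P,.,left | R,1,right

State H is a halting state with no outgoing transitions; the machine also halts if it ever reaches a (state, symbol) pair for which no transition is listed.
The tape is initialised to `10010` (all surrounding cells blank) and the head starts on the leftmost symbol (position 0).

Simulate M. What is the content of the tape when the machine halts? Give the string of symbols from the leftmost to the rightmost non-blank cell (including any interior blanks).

state=P head=0 tape=.[1]0010..   (P,1)→(P,0,left)
state=P head=-1 tape=[.]00010..   (P,.)→(R,0,right)
state=R head=0 tape=0[0]0010..   (R,0)→(P,0,right)
state=P head=1 tape=00[0]010..   (P,0)→(Q,.,right)
state=Q head=2 tape=00.[0]10..   (Q,0)→(P,1,right)
state=P head=3 tape=00.1[1]0..   (P,1)→(P,0,left)
state=P head=2 tape=00.[1]00..   (P,1)→(P,0,left)
state=P head=1 tape=00[.]000..   (P,.)→(R,0,right)
state=R head=2 tape=000[0]00..   (R,0)→(P,0,right)
state=P head=3 tape=0000[0]0..   (P,0)→(Q,.,right)
state=Q head=4 tape=0000.[0]..   (Q,0)→(P,1,right)
state=P head=5 tape=0000.1[.].   (P,.)→(R,0,right)
state=R head=6 tape=0000.10[.]   (R,.)→(S,1,left)
state=S head=5 tape=0000.1[0]1   (S,0)→(H,0,right)
state=H head=6 tape=0000.10[1]
The non-blank tape span at halt is 0000.101.

0000.101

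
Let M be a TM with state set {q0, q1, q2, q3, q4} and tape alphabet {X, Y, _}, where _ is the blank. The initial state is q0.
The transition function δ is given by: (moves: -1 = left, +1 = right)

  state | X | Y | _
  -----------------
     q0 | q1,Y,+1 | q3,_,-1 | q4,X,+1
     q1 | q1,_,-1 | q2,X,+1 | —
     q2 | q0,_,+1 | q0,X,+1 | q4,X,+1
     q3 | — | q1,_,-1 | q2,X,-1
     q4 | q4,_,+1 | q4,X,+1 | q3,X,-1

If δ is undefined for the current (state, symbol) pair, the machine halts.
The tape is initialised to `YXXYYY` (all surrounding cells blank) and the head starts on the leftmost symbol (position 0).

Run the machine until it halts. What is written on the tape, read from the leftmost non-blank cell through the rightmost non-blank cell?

XX__XXXX

q0 | __[Y]XXYYY_   read Y → write _, move -1, go to q3
q3 | _[_]_XXYYY_   read _ → write X, move -1, go to q2
q2 | [_]X_XXYYY_   read _ → write X, move +1, go to q4
q4 | X[X]_XXYYY_   read X → write _, move +1, go to q4
q4 | X_[_]XXYYY_   read _ → write X, move -1, go to q3
q3 | X[_]XXXYYY_   read _ → write X, move -1, go to q2
q2 | [X]XXXXYYY_   read X → write _, move +1, go to q0
q0 | _[X]XXXYYY_   read X → write Y, move +1, go to q1
q1 | _Y[X]XXYYY_   read X → write _, move -1, go to q1
q1 | _[Y]_XXYYY_   read Y → write X, move +1, go to q2
q2 | _X[_]XXYYY_   read _ → write X, move +1, go to q4
q4 | _XX[X]XYYY_   read X → write _, move +1, go to q4
q4 | _XX_[X]YYY_   read X → write _, move +1, go to q4
q4 | _XX__[Y]YY_   read Y → write X, move +1, go to q4
q4 | _XX__X[Y]Y_   read Y → write X, move +1, go to q4
q4 | _XX__XX[Y]_   read Y → write X, move +1, go to q4
q4 | _XX__XXX[_]   read _ → write X, move -1, go to q3
q3 | _XX__XX[X]X
The non-blank tape span at halt is XX__XXXX.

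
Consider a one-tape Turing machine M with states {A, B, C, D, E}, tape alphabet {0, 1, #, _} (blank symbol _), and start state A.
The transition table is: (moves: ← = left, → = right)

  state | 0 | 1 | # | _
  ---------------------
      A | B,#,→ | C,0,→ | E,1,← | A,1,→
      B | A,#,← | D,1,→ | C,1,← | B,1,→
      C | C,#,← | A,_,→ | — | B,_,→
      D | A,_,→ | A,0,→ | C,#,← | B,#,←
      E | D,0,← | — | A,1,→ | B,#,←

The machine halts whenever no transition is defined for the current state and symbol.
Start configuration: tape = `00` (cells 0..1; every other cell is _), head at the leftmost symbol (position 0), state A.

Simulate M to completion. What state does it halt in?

E

state=A head=0 tape=__[0]0   (A,0)→(B,#,→)
state=B head=1 tape=__#[0]   (B,0)→(A,#,←)
state=A head=0 tape=__[#]#   (A,#)→(E,1,←)
state=E head=-1 tape=_[_]1#   (E,_)→(B,#,←)
state=B head=-2 tape=[_]#1#   (B,_)→(B,1,→)
state=B head=-1 tape=1[#]1#   (B,#)→(C,1,←)
state=C head=-2 tape=[1]11#   (C,1)→(A,_,→)
state=A head=-1 tape=_[1]1#   (A,1)→(C,0,→)
state=C head=0 tape=_0[1]#   (C,1)→(A,_,→)
state=A head=1 tape=_0_[#]   (A,#)→(E,1,←)
state=E head=0 tape=_0[_]1   (E,_)→(B,#,←)
state=B head=-1 tape=_[0]#1   (B,0)→(A,#,←)
state=A head=-2 tape=[_]##1   (A,_)→(A,1,→)
state=A head=-1 tape=1[#]#1   (A,#)→(E,1,←)
state=E head=-2 tape=[1]1#1
No transition is defined for (E, 1); M halts in state E.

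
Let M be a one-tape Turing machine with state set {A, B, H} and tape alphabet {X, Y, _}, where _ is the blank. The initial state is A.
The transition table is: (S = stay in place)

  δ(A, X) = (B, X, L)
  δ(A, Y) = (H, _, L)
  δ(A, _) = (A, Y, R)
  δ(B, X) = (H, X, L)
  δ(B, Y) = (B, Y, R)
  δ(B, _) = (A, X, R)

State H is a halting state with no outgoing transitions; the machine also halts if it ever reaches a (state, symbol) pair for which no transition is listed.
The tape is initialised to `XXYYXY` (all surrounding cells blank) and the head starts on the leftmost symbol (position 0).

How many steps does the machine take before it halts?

state=A head=0 tape=__[X]XYYXY   (A,X)→(B,X,L)
state=B head=-1 tape=_[_]XXYYXY   (B,_)→(A,X,R)
state=A head=0 tape=_X[X]XYYXY   (A,X)→(B,X,L)
state=B head=-1 tape=_[X]XXYYXY   (B,X)→(H,X,L)
state=H head=-2 tape=[_]XXXYYXY
M halts after 4 transitions.

4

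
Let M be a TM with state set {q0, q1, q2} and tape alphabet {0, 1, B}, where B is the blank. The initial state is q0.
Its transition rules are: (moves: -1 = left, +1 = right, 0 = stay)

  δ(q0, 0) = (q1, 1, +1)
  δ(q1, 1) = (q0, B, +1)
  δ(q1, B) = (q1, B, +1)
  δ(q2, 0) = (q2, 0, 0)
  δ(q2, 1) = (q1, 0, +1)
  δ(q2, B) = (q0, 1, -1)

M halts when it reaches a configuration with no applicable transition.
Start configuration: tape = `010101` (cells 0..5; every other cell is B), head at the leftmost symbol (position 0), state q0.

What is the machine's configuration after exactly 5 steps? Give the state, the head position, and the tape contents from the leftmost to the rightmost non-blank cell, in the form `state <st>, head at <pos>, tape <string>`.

q0 | [0]10101   read 0 → write 1, move +1, go to q1
q1 | 1[1]0101   read 1 → write B, move +1, go to q0
q0 | 1B[0]101   read 0 → write 1, move +1, go to q1
q1 | 1B1[1]01   read 1 → write B, move +1, go to q0
q0 | 1B1B[0]1   read 0 → write 1, move +1, go to q1
q1 | 1B1B1[1]
After 5 steps: state q1, head at 5, tape 1B1B11.

state q1, head at 5, tape 1B1B11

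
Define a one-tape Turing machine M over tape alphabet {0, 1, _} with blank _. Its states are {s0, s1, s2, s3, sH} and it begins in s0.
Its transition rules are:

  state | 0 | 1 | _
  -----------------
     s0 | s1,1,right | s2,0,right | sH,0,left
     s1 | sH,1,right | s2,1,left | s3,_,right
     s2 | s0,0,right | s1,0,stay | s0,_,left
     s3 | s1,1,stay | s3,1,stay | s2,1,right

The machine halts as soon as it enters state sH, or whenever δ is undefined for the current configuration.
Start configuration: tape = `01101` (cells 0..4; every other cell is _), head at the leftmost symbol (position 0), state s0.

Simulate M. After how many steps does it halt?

s0 | [0]1101   read 0 → write 1, move right, go to s1
s1 | 1[1]101   read 1 → write 1, move left, go to s2
s2 | [1]1101   read 1 → write 0, move stay, go to s1
s1 | [0]1101   read 0 → write 1, move right, go to sH
sH | 1[1]101
M halts after 4 transitions.

4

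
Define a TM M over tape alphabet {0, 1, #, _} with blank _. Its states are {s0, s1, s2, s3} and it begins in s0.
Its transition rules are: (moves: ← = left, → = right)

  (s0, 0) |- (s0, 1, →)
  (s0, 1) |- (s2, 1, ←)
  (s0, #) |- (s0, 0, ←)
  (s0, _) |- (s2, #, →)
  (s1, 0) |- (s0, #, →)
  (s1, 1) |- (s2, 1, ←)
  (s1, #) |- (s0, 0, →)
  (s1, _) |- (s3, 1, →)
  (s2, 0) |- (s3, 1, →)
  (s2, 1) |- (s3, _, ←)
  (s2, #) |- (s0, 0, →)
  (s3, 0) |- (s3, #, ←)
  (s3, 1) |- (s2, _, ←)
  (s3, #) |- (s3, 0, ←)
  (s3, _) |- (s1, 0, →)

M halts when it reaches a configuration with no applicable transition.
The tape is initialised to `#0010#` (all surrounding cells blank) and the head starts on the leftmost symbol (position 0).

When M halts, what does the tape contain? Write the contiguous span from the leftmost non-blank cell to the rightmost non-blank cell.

00#_0_10#

state=s0 head=0 tape=___[#]0010#   (s0,#)→(s0,0,←)
state=s0 head=-1 tape=__[_]00010#   (s0,_)→(s2,#,→)
state=s2 head=0 tape=__#[0]0010#   (s2,0)→(s3,1,→)
state=s3 head=1 tape=__#1[0]010#   (s3,0)→(s3,#,←)
state=s3 head=0 tape=__#[1]#010#   (s3,1)→(s2,_,←)
state=s2 head=-1 tape=__[#]_#010#   (s2,#)→(s0,0,→)
state=s0 head=0 tape=__0[_]#010#   (s0,_)→(s2,#,→)
state=s2 head=1 tape=__0#[#]010#   (s2,#)→(s0,0,→)
state=s0 head=2 tape=__0#0[0]10#   (s0,0)→(s0,1,→)
state=s0 head=3 tape=__0#01[1]0#   (s0,1)→(s2,1,←)
state=s2 head=2 tape=__0#0[1]10#   (s2,1)→(s3,_,←)
state=s3 head=1 tape=__0#[0]_10#   (s3,0)→(s3,#,←)
state=s3 head=0 tape=__0[#]#_10#   (s3,#)→(s3,0,←)
state=s3 head=-1 tape=__[0]0#_10#   (s3,0)→(s3,#,←)
state=s3 head=-2 tape=_[_]#0#_10#   (s3,_)→(s1,0,→)
state=s1 head=-1 tape=_0[#]0#_10#   (s1,#)→(s0,0,→)
state=s0 head=0 tape=_00[0]#_10#   (s0,0)→(s0,1,→)
state=s0 head=1 tape=_001[#]_10#   (s0,#)→(s0,0,←)
state=s0 head=0 tape=_00[1]0_10#   (s0,1)→(s2,1,←)
state=s2 head=-1 tape=_0[0]10_10#   (s2,0)→(s3,1,→)
state=s3 head=0 tape=_01[1]0_10#   (s3,1)→(s2,_,←)
state=s2 head=-1 tape=_0[1]_0_10#   (s2,1)→(s3,_,←)
state=s3 head=-2 tape=_[0]__0_10#   (s3,0)→(s3,#,←)
state=s3 head=-3 tape=[_]#__0_10#   (s3,_)→(s1,0,→)
state=s1 head=-2 tape=0[#]__0_10#   (s1,#)→(s0,0,→)
state=s0 head=-1 tape=00[_]_0_10#   (s0,_)→(s2,#,→)
state=s2 head=0 tape=00#[_]0_10#
The non-blank tape span at halt is 00#_0_10#.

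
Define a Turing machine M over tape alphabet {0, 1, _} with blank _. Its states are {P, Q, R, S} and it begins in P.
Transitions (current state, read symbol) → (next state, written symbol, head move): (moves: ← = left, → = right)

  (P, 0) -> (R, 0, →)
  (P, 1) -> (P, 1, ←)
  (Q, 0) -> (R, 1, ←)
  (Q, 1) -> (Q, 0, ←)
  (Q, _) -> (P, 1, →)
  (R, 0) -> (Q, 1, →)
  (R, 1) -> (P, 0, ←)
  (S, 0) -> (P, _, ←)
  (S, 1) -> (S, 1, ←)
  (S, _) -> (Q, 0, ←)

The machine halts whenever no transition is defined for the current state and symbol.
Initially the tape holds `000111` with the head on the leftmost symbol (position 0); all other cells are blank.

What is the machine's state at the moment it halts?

state=P head=0 tape=_[0]00111   (P,0)→(R,0,→)
state=R head=1 tape=_0[0]0111   (R,0)→(Q,1,→)
state=Q head=2 tape=_01[0]111   (Q,0)→(R,1,←)
state=R head=1 tape=_0[1]1111   (R,1)→(P,0,←)
state=P head=0 tape=_[0]01111   (P,0)→(R,0,→)
state=R head=1 tape=_0[0]1111   (R,0)→(Q,1,→)
state=Q head=2 tape=_01[1]111   (Q,1)→(Q,0,←)
state=Q head=1 tape=_0[1]0111   (Q,1)→(Q,0,←)
state=Q head=0 tape=_[0]00111   (Q,0)→(R,1,←)
state=R head=-1 tape=[_]100111
No transition is defined for (R, _); M halts in state R.

R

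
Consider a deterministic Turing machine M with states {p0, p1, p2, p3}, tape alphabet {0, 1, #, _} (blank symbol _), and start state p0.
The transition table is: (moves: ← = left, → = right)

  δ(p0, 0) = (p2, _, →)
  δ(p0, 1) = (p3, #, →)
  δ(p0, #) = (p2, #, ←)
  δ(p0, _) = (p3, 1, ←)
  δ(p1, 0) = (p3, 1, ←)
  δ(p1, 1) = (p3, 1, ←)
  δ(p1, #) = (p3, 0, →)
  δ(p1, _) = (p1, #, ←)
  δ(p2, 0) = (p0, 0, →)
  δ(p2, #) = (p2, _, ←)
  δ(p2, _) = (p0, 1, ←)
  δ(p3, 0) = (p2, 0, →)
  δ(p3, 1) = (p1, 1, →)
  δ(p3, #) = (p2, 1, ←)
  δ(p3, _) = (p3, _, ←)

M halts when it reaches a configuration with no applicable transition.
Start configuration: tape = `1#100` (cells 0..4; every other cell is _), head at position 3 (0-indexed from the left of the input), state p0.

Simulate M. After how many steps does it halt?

p0 | 1#1[0]0_   read 0 → write _, move →, go to p2
p2 | 1#1_[0]_   read 0 → write 0, move →, go to p0
p0 | 1#1_0[_]   read _ → write 1, move ←, go to p3
p3 | 1#1_[0]1   read 0 → write 0, move →, go to p2
p2 | 1#1_0[1]
M halts after 4 transitions.

4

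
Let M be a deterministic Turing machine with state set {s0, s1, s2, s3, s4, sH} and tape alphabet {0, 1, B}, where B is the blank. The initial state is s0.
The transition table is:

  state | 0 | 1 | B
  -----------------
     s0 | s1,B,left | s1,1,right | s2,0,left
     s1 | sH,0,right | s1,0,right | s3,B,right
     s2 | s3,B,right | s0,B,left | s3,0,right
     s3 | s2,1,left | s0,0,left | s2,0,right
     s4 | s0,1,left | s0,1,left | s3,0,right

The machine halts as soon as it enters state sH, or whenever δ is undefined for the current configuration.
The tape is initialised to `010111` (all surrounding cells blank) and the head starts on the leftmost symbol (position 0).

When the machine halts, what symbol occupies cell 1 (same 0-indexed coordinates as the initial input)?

state=s0 head=0 tape=B[0]10111   (s0,0)→(s1,B,left)
state=s1 head=-1 tape=[B]B10111   (s1,B)→(s3,B,right)
state=s3 head=0 tape=B[B]10111   (s3,B)→(s2,0,right)
state=s2 head=1 tape=B0[1]0111   (s2,1)→(s0,B,left)
state=s0 head=0 tape=B[0]B0111   (s0,0)→(s1,B,left)
state=s1 head=-1 tape=[B]BB0111   (s1,B)→(s3,B,right)
state=s3 head=0 tape=B[B]B0111   (s3,B)→(s2,0,right)
state=s2 head=1 tape=B0[B]0111   (s2,B)→(s3,0,right)
state=s3 head=2 tape=B00[0]111   (s3,0)→(s2,1,left)
state=s2 head=1 tape=B0[0]1111   (s2,0)→(s3,B,right)
state=s3 head=2 tape=B0B[1]111   (s3,1)→(s0,0,left)
state=s0 head=1 tape=B0[B]0111   (s0,B)→(s2,0,left)
state=s2 head=0 tape=B[0]00111   (s2,0)→(s3,B,right)
state=s3 head=1 tape=BB[0]0111   (s3,0)→(s2,1,left)
state=s2 head=0 tape=B[B]10111   (s2,B)→(s3,0,right)
state=s3 head=1 tape=B0[1]0111   (s3,1)→(s0,0,left)
state=s0 head=0 tape=B[0]00111   (s0,0)→(s1,B,left)
state=s1 head=-1 tape=[B]B00111   (s1,B)→(s3,B,right)
state=s3 head=0 tape=B[B]00111   (s3,B)→(s2,0,right)
state=s2 head=1 tape=B0[0]0111   (s2,0)→(s3,B,right)
state=s3 head=2 tape=B0B[0]111   (s3,0)→(s2,1,left)
state=s2 head=1 tape=B0[B]1111   (s2,B)→(s3,0,right)
state=s3 head=2 tape=B00[1]111   (s3,1)→(s0,0,left)
state=s0 head=1 tape=B0[0]0111   (s0,0)→(s1,B,left)
state=s1 head=0 tape=B[0]B0111   (s1,0)→(sH,0,right)
state=sH head=1 tape=B0[B]0111
Cell 1 holds B when M halts.

B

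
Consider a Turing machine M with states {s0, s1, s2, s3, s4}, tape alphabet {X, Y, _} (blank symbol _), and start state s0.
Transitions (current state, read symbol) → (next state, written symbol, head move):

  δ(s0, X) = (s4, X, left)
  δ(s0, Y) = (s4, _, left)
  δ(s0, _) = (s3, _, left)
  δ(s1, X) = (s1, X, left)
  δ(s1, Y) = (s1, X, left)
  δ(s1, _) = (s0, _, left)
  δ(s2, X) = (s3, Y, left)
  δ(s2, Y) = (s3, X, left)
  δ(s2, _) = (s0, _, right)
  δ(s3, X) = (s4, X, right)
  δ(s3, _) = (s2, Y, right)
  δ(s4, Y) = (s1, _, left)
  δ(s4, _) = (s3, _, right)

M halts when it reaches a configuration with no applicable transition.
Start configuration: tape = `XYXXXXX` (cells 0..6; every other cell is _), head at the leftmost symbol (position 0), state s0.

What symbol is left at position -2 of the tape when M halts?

Y

s0 | ___[X]YXXXXX   read X → write X, move left, go to s4
s4 | __[_]XYXXXXX   read _ → write _, move right, go to s3
s3 | ___[X]YXXXXX   read X → write X, move right, go to s4
s4 | ___X[Y]XXXXX   read Y → write _, move left, go to s1
s1 | ___[X]_XXXXX   read X → write X, move left, go to s1
s1 | __[_]X_XXXXX   read _ → write _, move left, go to s0
s0 | _[_]_X_XXXXX   read _ → write _, move left, go to s3
s3 | [_]__X_XXXXX   read _ → write Y, move right, go to s2
s2 | Y[_]_X_XXXXX   read _ → write _, move right, go to s0
s0 | Y_[_]X_XXXXX   read _ → write _, move left, go to s3
s3 | Y[_]_X_XXXXX   read _ → write Y, move right, go to s2
s2 | YY[_]X_XXXXX   read _ → write _, move right, go to s0
s0 | YY_[X]_XXXXX   read X → write X, move left, go to s4
s4 | YY[_]X_XXXXX   read _ → write _, move right, go to s3
s3 | YY_[X]_XXXXX   read X → write X, move right, go to s4
s4 | YY_X[_]XXXXX   read _ → write _, move right, go to s3
s3 | YY_X_[X]XXXX   read X → write X, move right, go to s4
s4 | YY_X_X[X]XXX
Cell -2 holds Y when M halts.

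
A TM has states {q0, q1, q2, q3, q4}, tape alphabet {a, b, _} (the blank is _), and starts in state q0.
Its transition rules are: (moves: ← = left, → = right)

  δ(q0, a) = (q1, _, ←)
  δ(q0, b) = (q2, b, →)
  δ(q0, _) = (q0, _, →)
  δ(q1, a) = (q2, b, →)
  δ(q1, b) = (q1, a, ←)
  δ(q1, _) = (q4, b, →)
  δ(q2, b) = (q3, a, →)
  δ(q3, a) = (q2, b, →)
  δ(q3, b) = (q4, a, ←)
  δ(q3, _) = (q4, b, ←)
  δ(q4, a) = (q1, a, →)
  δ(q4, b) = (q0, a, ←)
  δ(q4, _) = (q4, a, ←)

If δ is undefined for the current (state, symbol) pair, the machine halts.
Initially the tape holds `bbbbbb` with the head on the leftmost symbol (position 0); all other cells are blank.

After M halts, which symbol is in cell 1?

state=q0 head=0 tape=[b]bbbbb_   (q0,b)→(q2,b,→)
state=q2 head=1 tape=b[b]bbbb_   (q2,b)→(q3,a,→)
state=q3 head=2 tape=ba[b]bbb_   (q3,b)→(q4,a,←)
state=q4 head=1 tape=b[a]abbb_   (q4,a)→(q1,a,→)
state=q1 head=2 tape=ba[a]bbb_   (q1,a)→(q2,b,→)
state=q2 head=3 tape=bab[b]bb_   (q2,b)→(q3,a,→)
state=q3 head=4 tape=baba[b]b_   (q3,b)→(q4,a,←)
state=q4 head=3 tape=bab[a]ab_   (q4,a)→(q1,a,→)
state=q1 head=4 tape=baba[a]b_   (q1,a)→(q2,b,→)
state=q2 head=5 tape=babab[b]_   (q2,b)→(q3,a,→)
state=q3 head=6 tape=bababa[_]   (q3,_)→(q4,b,←)
state=q4 head=5 tape=babab[a]b   (q4,a)→(q1,a,→)
state=q1 head=6 tape=bababa[b]   (q1,b)→(q1,a,←)
state=q1 head=5 tape=babab[a]a   (q1,a)→(q2,b,→)
state=q2 head=6 tape=bababb[a]
Cell 1 holds a when M halts.

a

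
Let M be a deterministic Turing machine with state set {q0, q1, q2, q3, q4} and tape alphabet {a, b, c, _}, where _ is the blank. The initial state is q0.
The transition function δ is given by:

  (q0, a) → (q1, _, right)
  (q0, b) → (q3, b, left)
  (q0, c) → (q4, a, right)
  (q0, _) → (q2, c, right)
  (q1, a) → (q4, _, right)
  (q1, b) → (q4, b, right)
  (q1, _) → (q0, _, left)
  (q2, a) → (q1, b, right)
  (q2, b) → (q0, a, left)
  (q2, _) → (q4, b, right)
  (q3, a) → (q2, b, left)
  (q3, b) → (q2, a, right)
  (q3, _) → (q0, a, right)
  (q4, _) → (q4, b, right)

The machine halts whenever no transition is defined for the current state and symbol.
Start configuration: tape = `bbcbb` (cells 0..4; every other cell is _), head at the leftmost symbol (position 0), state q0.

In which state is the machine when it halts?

state=q0 head=0 tape=__[b]bcbb   (q0,b)→(q3,b,left)
state=q3 head=-1 tape=_[_]bbcbb   (q3,_)→(q0,a,right)
state=q0 head=0 tape=_a[b]bcbb   (q0,b)→(q3,b,left)
state=q3 head=-1 tape=_[a]bbcbb   (q3,a)→(q2,b,left)
state=q2 head=-2 tape=[_]bbbcbb   (q2,_)→(q4,b,right)
state=q4 head=-1 tape=b[b]bbcbb
No transition is defined for (q4, b); M halts in state q4.

q4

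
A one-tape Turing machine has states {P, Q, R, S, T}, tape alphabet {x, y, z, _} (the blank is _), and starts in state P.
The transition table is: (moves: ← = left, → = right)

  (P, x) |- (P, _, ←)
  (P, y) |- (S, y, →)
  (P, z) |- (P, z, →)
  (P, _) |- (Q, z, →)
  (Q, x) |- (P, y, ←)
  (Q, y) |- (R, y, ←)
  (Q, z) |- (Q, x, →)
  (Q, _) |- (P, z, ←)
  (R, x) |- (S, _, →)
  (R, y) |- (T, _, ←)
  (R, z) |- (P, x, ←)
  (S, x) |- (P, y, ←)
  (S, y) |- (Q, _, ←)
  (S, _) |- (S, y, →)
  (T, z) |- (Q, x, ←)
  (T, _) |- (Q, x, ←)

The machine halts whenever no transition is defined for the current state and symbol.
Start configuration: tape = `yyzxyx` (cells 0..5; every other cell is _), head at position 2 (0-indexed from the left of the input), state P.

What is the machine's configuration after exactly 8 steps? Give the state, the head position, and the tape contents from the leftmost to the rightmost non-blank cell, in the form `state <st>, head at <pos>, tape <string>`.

state P, head at 2, tape yyz_yx

state=P head=2 tape=yy[z]xyx   (P,z)→(P,z,→)
state=P head=3 tape=yyz[x]yx   (P,x)→(P,_,←)
state=P head=2 tape=yy[z]_yx   (P,z)→(P,z,→)
state=P head=3 tape=yyz[_]yx   (P,_)→(Q,z,→)
state=Q head=4 tape=yyzz[y]x   (Q,y)→(R,y,←)
state=R head=3 tape=yyz[z]yx   (R,z)→(P,x,←)
state=P head=2 tape=yy[z]xyx   (P,z)→(P,z,→)
state=P head=3 tape=yyz[x]yx   (P,x)→(P,_,←)
state=P head=2 tape=yy[z]_yx
After 8 steps: state P, head at 2, tape yyz_yx.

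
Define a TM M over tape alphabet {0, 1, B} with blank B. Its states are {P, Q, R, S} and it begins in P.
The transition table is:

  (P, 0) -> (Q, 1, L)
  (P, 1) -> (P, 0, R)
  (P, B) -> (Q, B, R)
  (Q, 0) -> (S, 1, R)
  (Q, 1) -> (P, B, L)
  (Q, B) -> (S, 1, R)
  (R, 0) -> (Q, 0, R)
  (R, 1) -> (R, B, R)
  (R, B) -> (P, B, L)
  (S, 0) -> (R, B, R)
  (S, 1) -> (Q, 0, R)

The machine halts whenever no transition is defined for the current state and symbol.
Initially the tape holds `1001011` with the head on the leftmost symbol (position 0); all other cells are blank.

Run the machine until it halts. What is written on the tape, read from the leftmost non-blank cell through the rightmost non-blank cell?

P | B[1]001011B   read 1 → write 0, move R, go to P
P | B0[0]01011B   read 0 → write 1, move L, go to Q
Q | B[0]101011B   read 0 → write 1, move R, go to S
S | B1[1]01011B   read 1 → write 0, move R, go to Q
Q | B10[0]1011B   read 0 → write 1, move R, go to S
S | B101[1]011B   read 1 → write 0, move R, go to Q
Q | B1010[0]11B   read 0 → write 1, move R, go to S
S | B10101[1]1B   read 1 → write 0, move R, go to Q
Q | B101010[1]B   read 1 → write B, move L, go to P
P | B10101[0]BB   read 0 → write 1, move L, go to Q
Q | B1010[1]1BB   read 1 → write B, move L, go to P
P | B101[0]B1BB   read 0 → write 1, move L, go to Q
Q | B10[1]1B1BB   read 1 → write B, move L, go to P
P | B1[0]B1B1BB   read 0 → write 1, move L, go to Q
Q | B[1]1B1B1BB   read 1 → write B, move L, go to P
P | [B]B1B1B1BB   read B → write B, move R, go to Q
Q | B[B]1B1B1BB   read B → write 1, move R, go to S
S | B1[1]B1B1BB   read 1 → write 0, move R, go to Q
Q | B10[B]1B1BB   read B → write 1, move R, go to S
S | B101[1]B1BB   read 1 → write 0, move R, go to Q
Q | B1010[B]1BB   read B → write 1, move R, go to S
S | B10101[1]BB   read 1 → write 0, move R, go to Q
Q | B101010[B]B   read B → write 1, move R, go to S
S | B1010101[B]
The non-blank tape span at halt is 1010101.

1010101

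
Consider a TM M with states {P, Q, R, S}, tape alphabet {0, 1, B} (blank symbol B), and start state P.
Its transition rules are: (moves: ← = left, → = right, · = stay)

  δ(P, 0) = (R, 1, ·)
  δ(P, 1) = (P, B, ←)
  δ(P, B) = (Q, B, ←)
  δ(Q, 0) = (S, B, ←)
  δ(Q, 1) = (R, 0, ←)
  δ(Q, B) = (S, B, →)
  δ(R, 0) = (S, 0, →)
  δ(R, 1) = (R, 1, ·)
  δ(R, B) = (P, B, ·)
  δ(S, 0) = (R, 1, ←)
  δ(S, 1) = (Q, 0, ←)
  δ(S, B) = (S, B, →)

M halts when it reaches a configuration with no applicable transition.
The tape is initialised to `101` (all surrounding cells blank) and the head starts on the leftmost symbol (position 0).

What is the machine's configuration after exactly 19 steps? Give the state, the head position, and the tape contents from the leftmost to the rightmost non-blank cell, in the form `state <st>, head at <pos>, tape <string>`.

state S, head at 1, tape 01

P | BB[1]01   read 1 → write B, move ←, go to P
P | B[B]B01   read B → write B, move ←, go to Q
Q | [B]BB01   read B → write B, move →, go to S
S | B[B]B01   read B → write B, move →, go to S
S | BB[B]01   read B → write B, move →, go to S
S | BBB[0]1   read 0 → write 1, move ←, go to R
R | BB[B]11   read B → write B, move ·, go to P
P | BB[B]11   read B → write B, move ←, go to Q
Q | B[B]B11   read B → write B, move →, go to S
S | BB[B]11   read B → write B, move →, go to S
S | BBB[1]1   read 1 → write 0, move ←, go to Q
Q | BB[B]01   read B → write B, move →, go to S
S | BBB[0]1   read 0 → write 1, move ←, go to R
R | BB[B]11   read B → write B, move ·, go to P
P | BB[B]11   read B → write B, move ←, go to Q
Q | B[B]B11   read B → write B, move →, go to S
S | BB[B]11   read B → write B, move →, go to S
S | BBB[1]1   read 1 → write 0, move ←, go to Q
Q | BB[B]01   read B → write B, move →, go to S
S | BBB[0]1
After 19 steps: state S, head at 1, tape 01.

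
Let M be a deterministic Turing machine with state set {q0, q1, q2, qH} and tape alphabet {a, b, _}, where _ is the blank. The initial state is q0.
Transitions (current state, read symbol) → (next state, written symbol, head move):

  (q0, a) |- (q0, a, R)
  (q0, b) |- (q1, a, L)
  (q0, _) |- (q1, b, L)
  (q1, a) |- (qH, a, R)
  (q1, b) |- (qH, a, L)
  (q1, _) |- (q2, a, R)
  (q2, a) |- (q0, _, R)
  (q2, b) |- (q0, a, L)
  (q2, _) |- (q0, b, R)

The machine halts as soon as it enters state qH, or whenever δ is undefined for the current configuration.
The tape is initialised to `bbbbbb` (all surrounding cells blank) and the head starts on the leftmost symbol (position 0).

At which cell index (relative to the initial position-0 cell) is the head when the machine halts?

state=q0 head=0 tape=_[b]bbbbb__   (q0,b)→(q1,a,L)
state=q1 head=-1 tape=[_]abbbbb__   (q1,_)→(q2,a,R)
state=q2 head=0 tape=a[a]bbbbb__   (q2,a)→(q0,_,R)
state=q0 head=1 tape=a_[b]bbbb__   (q0,b)→(q1,a,L)
state=q1 head=0 tape=a[_]abbbb__   (q1,_)→(q2,a,R)
state=q2 head=1 tape=aa[a]bbbb__   (q2,a)→(q0,_,R)
state=q0 head=2 tape=aa_[b]bbb__   (q0,b)→(q1,a,L)
state=q1 head=1 tape=aa[_]abbb__   (q1,_)→(q2,a,R)
state=q2 head=2 tape=aaa[a]bbb__   (q2,a)→(q0,_,R)
state=q0 head=3 tape=aaa_[b]bb__   (q0,b)→(q1,a,L)
state=q1 head=2 tape=aaa[_]abb__   (q1,_)→(q2,a,R)
state=q2 head=3 tape=aaaa[a]bb__   (q2,a)→(q0,_,R)
state=q0 head=4 tape=aaaa_[b]b__   (q0,b)→(q1,a,L)
state=q1 head=3 tape=aaaa[_]ab__   (q1,_)→(q2,a,R)
state=q2 head=4 tape=aaaaa[a]b__   (q2,a)→(q0,_,R)
state=q0 head=5 tape=aaaaa_[b]__   (q0,b)→(q1,a,L)
state=q1 head=4 tape=aaaaa[_]a__   (q1,_)→(q2,a,R)
state=q2 head=5 tape=aaaaaa[a]__   (q2,a)→(q0,_,R)
state=q0 head=6 tape=aaaaaa_[_]_   (q0,_)→(q1,b,L)
state=q1 head=5 tape=aaaaaa[_]b_   (q1,_)→(q2,a,R)
state=q2 head=6 tape=aaaaaaa[b]_   (q2,b)→(q0,a,L)
state=q0 head=5 tape=aaaaaa[a]a_   (q0,a)→(q0,a,R)
state=q0 head=6 tape=aaaaaaa[a]_   (q0,a)→(q0,a,R)
state=q0 head=7 tape=aaaaaaaa[_]   (q0,_)→(q1,b,L)
state=q1 head=6 tape=aaaaaaa[a]b   (q1,a)→(qH,a,R)
state=qH head=7 tape=aaaaaaaa[b]
At halt the head is at cell 7.

7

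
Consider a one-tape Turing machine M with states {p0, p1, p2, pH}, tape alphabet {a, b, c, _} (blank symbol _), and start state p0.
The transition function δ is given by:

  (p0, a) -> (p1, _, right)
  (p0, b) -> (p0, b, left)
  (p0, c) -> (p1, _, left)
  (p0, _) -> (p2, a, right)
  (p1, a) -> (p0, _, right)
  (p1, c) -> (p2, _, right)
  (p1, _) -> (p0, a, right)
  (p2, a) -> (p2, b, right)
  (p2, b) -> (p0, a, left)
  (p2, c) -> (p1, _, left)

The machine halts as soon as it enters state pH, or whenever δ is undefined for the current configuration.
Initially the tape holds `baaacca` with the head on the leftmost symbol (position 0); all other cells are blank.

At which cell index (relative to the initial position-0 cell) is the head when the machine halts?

state=p0 head=0 tape=_[b]aaacca_   (p0,b)→(p0,b,left)
state=p0 head=-1 tape=[_]baaacca_   (p0,_)→(p2,a,right)
state=p2 head=0 tape=a[b]aaacca_   (p2,b)→(p0,a,left)
state=p0 head=-1 tape=[a]aaaacca_   (p0,a)→(p1,_,right)
state=p1 head=0 tape=_[a]aaacca_   (p1,a)→(p0,_,right)
state=p0 head=1 tape=__[a]aacca_   (p0,a)→(p1,_,right)
state=p1 head=2 tape=___[a]acca_   (p1,a)→(p0,_,right)
state=p0 head=3 tape=____[a]cca_   (p0,a)→(p1,_,right)
state=p1 head=4 tape=_____[c]ca_   (p1,c)→(p2,_,right)
state=p2 head=5 tape=______[c]a_   (p2,c)→(p1,_,left)
state=p1 head=4 tape=_____[_]_a_   (p1,_)→(p0,a,right)
state=p0 head=5 tape=_____a[_]a_   (p0,_)→(p2,a,right)
state=p2 head=6 tape=_____aa[a]_   (p2,a)→(p2,b,right)
state=p2 head=7 tape=_____aab[_]
At halt the head is at cell 7.

7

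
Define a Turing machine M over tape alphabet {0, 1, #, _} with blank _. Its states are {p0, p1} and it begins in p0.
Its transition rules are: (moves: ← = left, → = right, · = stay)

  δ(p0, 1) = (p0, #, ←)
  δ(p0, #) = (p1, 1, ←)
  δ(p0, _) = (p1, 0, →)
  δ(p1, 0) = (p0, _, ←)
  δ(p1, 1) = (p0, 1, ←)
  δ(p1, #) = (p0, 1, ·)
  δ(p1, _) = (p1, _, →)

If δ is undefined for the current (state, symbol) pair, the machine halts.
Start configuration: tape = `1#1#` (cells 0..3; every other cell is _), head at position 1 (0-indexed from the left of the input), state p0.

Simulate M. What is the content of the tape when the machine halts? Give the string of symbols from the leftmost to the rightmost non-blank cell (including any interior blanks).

0111#

p0 | _1[#]1#   read # → write 1, move ←, go to p1
p1 | _[1]11#   read 1 → write 1, move ←, go to p0
p0 | [_]111#   read _ → write 0, move →, go to p1
p1 | 0[1]11#   read 1 → write 1, move ←, go to p0
p0 | [0]111#
The non-blank tape span at halt is 0111#.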